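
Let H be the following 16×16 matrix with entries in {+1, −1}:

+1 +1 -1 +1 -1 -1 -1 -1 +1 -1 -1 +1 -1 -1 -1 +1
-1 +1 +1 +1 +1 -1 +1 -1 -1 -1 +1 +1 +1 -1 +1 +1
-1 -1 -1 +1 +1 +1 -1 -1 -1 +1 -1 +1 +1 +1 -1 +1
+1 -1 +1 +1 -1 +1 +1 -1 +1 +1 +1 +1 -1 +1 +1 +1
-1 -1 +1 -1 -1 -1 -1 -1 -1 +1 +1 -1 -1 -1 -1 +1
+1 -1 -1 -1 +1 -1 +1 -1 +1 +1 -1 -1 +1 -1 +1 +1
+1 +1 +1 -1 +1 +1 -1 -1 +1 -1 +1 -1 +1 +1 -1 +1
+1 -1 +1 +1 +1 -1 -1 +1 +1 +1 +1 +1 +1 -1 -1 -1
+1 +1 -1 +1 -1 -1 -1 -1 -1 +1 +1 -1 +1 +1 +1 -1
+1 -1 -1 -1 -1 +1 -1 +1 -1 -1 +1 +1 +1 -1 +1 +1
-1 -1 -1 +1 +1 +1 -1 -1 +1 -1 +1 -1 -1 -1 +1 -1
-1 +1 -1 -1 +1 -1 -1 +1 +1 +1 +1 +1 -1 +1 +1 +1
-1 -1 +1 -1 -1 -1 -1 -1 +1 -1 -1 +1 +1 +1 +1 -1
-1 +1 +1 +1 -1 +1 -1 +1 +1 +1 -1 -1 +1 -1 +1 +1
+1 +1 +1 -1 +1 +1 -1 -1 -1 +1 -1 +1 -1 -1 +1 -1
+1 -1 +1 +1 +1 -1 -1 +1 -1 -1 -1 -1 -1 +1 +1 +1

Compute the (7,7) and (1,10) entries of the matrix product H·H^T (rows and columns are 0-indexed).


Row 1 of H: [-1, 1, 1, 1, 1, -1, 1, -1, -1, -1, 1, 1, 1, -1, 1, 1].
Row 7 of H: [1, -1, 1, 1, 1, -1, -1, 1, 1, 1, 1, 1, 1, -1, -1, -1].
Row 10 of H: [-1, -1, -1, 1, 1, 1, -1, -1, 1, -1, 1, -1, -1, -1, 1, -1].
(H·H^T)[7][7] = Σ_j H[7][j]·H[7][j] = (1)² + (-1)² + (1)² + (1)² + (1)² + (-1)² + (-1)² + (1)² + (1)² + (1)² + (1)² + (1)² + (1)² + (-1)² + (-1)² + (-1)² = 1 + 1 + 1 + 1 + 1 + 1 + 1 + 1 + 1 + 1 + 1 + 1 + 1 + 1 + 1 + 1 = 16.
(H·H^T)[1][10] = Σ_j H[1][j]·H[10][j] = (-1)·(-1) + (1)·(-1) + (1)·(-1) + (1)·(1) + (1)·(1) + (-1)·(1) + (1)·(-1) + (-1)·(-1) + (-1)·(1) + (-1)·(-1) + (1)·(1) + (1)·(-1) + (1)·(-1) + (-1)·(-1) + (1)·(1) + (1)·(-1) = 1 + -1 + -1 + 1 + 1 + -1 + -1 + 1 + -1 + 1 + 1 + -1 + -1 + 1 + 1 + -1 = 0.
So rows 1 and 10 are orthogonal; the diagonal entry equals n = 16.

(7,7) entry = 16; (1,10) entry = 0.


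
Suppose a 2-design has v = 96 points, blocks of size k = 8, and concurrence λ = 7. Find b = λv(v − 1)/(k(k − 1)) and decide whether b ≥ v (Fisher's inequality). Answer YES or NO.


r = λ(v − 1)/(k − 1) = 7·95/7 = 95.
b = vr/k = 96·95/8 = 1140.
Fisher's inequality: b ≥ v ⇔ 1140 ≥ 96? YES.

YES


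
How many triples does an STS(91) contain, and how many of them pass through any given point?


An STS(v) is a 2-(v, 3, 1) BIBD: block size k = 3, λ = 1.
Replication: r(k − 1) = λ(v − 1) ⇒ r·2 = 91 − 1 = 90 ⇒ r = 45.
Block count: bk = vr ⇒ b·3 = 91·45 = 4095 ⇒ b = 1365.
(Check via b = v(v − 1)/6 = 91·90/6 = 8190/6 = 1365.)

r = 45, b = 1365.


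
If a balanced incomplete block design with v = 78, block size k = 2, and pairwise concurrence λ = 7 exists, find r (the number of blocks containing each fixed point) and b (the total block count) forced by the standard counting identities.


Any 2-(v, k, λ) BIBD satisfies two necessary conditions:
  (i)  Each point sits in r blocks, and counting incidences through any fixed point gives r(k − 1) = λ(v − 1), so r = λ(v − 1)/(k − 1).
  (ii) Total incidences bk = vr, so b = vr/k.
Step 1: r = λ(v − 1)/(k − 1) = 7·(78 − 1)/(2 − 1) = 7·77/1 = 539/1 = 539.
Step 2: b = vr/k = 78·539/2 = 42042/2 = 21021.
Check integrality: r = 539 ∈ Z ✓, b = 21021 ∈ Z ✓.
(These identities are necessary conditions: they determine r and b for any design with these parameters, but do not by themselves prove that one exists.)

r = 539, b = 21021.


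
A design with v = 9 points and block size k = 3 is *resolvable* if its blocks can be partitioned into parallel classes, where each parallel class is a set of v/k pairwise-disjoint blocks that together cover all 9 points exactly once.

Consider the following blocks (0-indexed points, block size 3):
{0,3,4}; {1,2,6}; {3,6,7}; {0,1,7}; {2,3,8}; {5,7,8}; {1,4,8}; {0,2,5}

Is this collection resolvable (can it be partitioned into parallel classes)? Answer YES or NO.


v = 9, block size k = 3, number of blocks = 8.
For resolvability, blocks must partition into parallel classes of size v/k = 3.
Total blocks must therefore be a multiple of 3: 8 = 3·2 + 2 ⇒ not divisible ✗.
Resolvable? NO.

NO


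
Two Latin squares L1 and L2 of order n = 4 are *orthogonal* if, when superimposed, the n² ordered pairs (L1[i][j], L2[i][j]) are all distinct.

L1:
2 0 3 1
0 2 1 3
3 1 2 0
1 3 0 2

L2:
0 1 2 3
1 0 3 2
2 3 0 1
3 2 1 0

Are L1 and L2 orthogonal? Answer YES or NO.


Form the n² = 16 superimposed pairs (L1[i][j], L2[i][j]), row by row (rows and columns indexed from 0):
row 0: (2,0) (0,1) (3,2) (1,3)
row 1: (0,1) (2,0) (1,3) (3,2)
row 2: (3,2) (1,3) (2,0) (0,1)
row 3: (1,3) (3,2) (0,1) (2,0)
Orthogonality requires all 16 pairs distinct.
But the pair (0,1) repeats: cell (0,1) has L1 = 0, L2 = 1, and cell (1,0) has L1 = 0, L2 = 1.
A repeated pair means some other pair never occurs (only 4 distinct pairs out of 16), so the squares are not orthogonal.
Conclusion: NO.

NO


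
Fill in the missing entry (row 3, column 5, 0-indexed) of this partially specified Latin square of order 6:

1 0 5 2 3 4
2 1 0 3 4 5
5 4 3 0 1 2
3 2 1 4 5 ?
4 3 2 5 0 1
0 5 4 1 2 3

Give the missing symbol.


Row 3 contains symbols [1, 2, 3, 4, 5] — missing [0].
Column 5 contains symbols [1, 2, 3, 4, 5] — missing [0].
The missing symbol must appear in both missing sets; intersection = [0].
Therefore the hidden value is 0.

Missing value = 0.


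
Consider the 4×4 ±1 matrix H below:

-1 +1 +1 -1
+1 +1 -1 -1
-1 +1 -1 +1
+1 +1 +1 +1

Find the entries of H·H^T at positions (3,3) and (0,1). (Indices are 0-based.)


Row 0 of H: [-1, 1, 1, -1].
Row 1 of H: [1, 1, -1, -1].
Row 3 of H: [1, 1, 1, 1].
(H·H^T)[3][3] = Σ_j H[3][j]·H[3][j] = (1)² + (1)² + (1)² + (1)² = 1 + 1 + 1 + 1 = 4.
(H·H^T)[0][1] = Σ_j H[0][j]·H[1][j] = (-1)·(1) + (1)·(1) + (1)·(-1) + (-1)·(-1) = -1 + 1 + -1 + 1 = 0.
So rows 0 and 1 are orthogonal; the diagonal entry equals n = 4.

(3,3) entry = 4; (0,1) entry = 0.


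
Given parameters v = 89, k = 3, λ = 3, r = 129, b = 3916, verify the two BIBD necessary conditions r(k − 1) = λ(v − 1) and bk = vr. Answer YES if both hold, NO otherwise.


Condition (i): r(k − 1) = 129·2 = 258; λ(v − 1) = 3·88 = 264. Match? NO.
Condition (ii): bk = 3916·3 = 11748; vr = 89·129 = 11481. Match? NO.
Both conditions hold? NO.

NO


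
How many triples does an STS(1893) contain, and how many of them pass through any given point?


An STS(v) is a 2-(v, 3, 1) BIBD: block size k = 3, λ = 1.
Replication: r(k − 1) = λ(v − 1) ⇒ r·2 = 1893 − 1 = 1892 ⇒ r = 946.
Block count: bk = vr ⇒ b·3 = 1893·946 = 1790778 ⇒ b = 596926.

r = 946, b = 596926.


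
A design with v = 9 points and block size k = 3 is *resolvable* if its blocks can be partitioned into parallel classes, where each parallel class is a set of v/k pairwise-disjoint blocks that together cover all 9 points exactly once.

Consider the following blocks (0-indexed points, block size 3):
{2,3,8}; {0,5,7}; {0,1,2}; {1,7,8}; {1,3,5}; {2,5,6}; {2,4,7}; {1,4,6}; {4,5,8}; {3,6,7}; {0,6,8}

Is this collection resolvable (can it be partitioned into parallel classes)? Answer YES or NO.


v = 9, block size k = 3, number of blocks = 11.
For resolvability, blocks must partition into parallel classes of size v/k = 3.
Total blocks must therefore be a multiple of 3: 11 = 3·3 + 2 ⇒ not divisible ✗.
Resolvable? NO.

NO


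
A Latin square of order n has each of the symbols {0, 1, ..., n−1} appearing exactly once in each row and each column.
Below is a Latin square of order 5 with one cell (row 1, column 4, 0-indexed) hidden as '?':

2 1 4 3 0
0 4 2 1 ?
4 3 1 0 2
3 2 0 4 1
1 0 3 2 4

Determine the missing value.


Row 1 contains symbols [0, 1, 2, 4] — missing [3].
Column 4 contains symbols [0, 1, 2, 4] — missing [3].
The missing symbol must appear in both missing sets; intersection = [3].
Therefore the hidden value is 3.

Missing value = 3.


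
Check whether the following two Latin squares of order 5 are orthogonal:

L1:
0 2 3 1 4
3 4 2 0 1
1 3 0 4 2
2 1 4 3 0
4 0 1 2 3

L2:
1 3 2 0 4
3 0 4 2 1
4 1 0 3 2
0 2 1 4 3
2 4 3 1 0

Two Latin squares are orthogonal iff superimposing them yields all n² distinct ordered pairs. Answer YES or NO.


Form the n² = 25 superimposed pairs (L1[i][j], L2[i][j]), row by row (rows and columns indexed from 0):
row 0: (0,1) (2,3) (3,2) (1,0) (4,4)
row 1: (3,3) (4,0) (2,4) (0,2) (1,1)
row 2: (1,4) (3,1) (0,0) (4,3) (2,2)
row 3: (2,0) (1,2) (4,1) (3,4) (0,3)
row 4: (4,2) (0,4) (1,3) (2,1) (3,0)
Orthogonality requires all 25 pairs distinct.
Check by first coordinate: for each symbol s of L1, list the L2 entries in the n cells where L1 = s; they must all differ.
  L1 = 0: L2 entries (in reading order) 1, 2, 0, 3, 4 — all 5 distinct ✓
  L1 = 1: L2 entries (in reading order) 0, 1, 4, 2, 3 — all 5 distinct ✓
  L1 = 2: L2 entries (in reading order) 3, 4, 2, 0, 1 — all 5 distinct ✓
  L1 = 3: L2 entries (in reading order) 2, 3, 1, 4, 0 — all 5 distinct ✓
  L1 = 4: L2 entries (in reading order) 4, 0, 3, 1, 2 — all 5 distinct ✓
Every symbol of L1 meets every symbol of L2 exactly once, so all 25 pairs are distinct (25 of 25).
Conclusion: YES.

YES


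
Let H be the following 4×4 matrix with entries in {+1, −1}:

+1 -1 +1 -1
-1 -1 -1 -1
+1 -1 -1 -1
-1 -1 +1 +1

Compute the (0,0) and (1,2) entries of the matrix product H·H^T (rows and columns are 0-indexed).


Row 0 of H: [1, -1, 1, -1].
Row 1 of H: [-1, -1, -1, -1].
Row 2 of H: [1, -1, -1, -1].
(H·H^T)[0][0] = Σ_j H[0][j]·H[0][j] = (1)² + (-1)² + (1)² + (-1)² = 1 + 1 + 1 + 1 = 4.
(H·H^T)[1][2] = Σ_j H[1][j]·H[2][j] = (-1)·(1) + (-1)·(-1) + (-1)·(-1) + (-1)·(-1) = -1 + 1 + 1 + 1 = 2.
Rows 1 and 2 are not orthogonal (dot product = 2 ≠ 0), so H is not a Hadamard matrix.

(0,0) entry = 4; (1,2) entry = 2.


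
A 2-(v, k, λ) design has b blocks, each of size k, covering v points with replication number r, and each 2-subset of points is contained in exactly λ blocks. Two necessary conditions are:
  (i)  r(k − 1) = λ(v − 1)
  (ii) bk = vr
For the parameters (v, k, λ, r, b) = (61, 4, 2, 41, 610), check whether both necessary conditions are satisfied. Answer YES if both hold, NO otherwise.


Condition (i): r(k − 1) = 41·3 = 123; λ(v − 1) = 2·60 = 120. Match? NO.
Condition (ii): bk = 610·4 = 2440; vr = 61·41 = 2501. Match? NO.
Both conditions hold? NO.

NO


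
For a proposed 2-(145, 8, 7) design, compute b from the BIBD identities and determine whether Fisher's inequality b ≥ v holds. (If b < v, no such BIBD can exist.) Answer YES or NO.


b = λv(v − 1)/(k(k − 1)) = 7·145·144/(8·7) = 146160/56 = 2610.
Compare with v = 145: b ≥ v, so Fisher's inequality holds.

YES


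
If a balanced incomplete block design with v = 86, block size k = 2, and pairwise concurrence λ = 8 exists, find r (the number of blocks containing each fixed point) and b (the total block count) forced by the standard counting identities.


Any 2-(v, k, λ) BIBD satisfies two necessary conditions:
  (i)  Each point sits in r blocks, and counting incidences through any fixed point gives r(k − 1) = λ(v − 1), so r = λ(v − 1)/(k − 1).
  (ii) Total incidences bk = vr, so b = vr/k.
Step 1: r = λ(v − 1)/(k − 1) = 8·(86 − 1)/(2 − 1) = 8·85/1 = 680/1 = 680.
Step 2: b = vr/k = 86·680/2 = 58480/2 = 29240.
Check integrality: r = 680 ∈ Z ✓, b = 29240 ∈ Z ✓.
(These identities are necessary conditions: they determine r and b for any design with these parameters, but do not by themselves prove that one exists.)

r = 680, b = 29240.


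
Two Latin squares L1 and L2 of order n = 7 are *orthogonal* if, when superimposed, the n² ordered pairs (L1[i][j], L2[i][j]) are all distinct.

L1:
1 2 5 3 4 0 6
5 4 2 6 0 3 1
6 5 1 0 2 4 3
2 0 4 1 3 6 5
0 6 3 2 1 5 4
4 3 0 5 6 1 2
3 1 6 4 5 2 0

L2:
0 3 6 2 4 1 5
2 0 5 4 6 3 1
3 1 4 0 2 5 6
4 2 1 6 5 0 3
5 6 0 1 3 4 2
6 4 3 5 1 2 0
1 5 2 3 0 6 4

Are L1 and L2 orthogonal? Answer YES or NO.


Form the n² = 49 superimposed pairs (L1[i][j], L2[i][j]), row by row (rows and columns indexed from 0):
row 0: (1,0) (2,3) (5,6) (3,2) (4,4) (0,1) (6,5)
row 1: (5,2) (4,0) (2,5) (6,4) (0,6) (3,3) (1,1)
row 2: (6,3) (5,1) (1,4) (0,0) (2,2) (4,5) (3,6)
row 3: (2,4) (0,2) (4,1) (1,6) (3,5) (6,0) (5,3)
row 4: (0,5) (6,6) (3,0) (2,1) (1,3) (5,4) (4,2)
row 5: (4,6) (3,4) (0,3) (5,5) (6,1) (1,2) (2,0)
row 6: (3,1) (1,5) (6,2) (4,3) (5,0) (2,6) (0,4)
Orthogonality requires all 49 pairs distinct.
Check by first coordinate: for each symbol s of L1, list the L2 entries in the n cells where L1 = s; they must all differ.
  L1 = 0: L2 entries (in reading order) 1, 6, 0, 2, 5, 3, 4 — all 7 distinct ✓
  L1 = 1: L2 entries (in reading order) 0, 1, 4, 6, 3, 2, 5 — all 7 distinct ✓
  L1 = 2: L2 entries (in reading order) 3, 5, 2, 4, 1, 0, 6 — all 7 distinct ✓
  L1 = 3: L2 entries (in reading order) 2, 3, 6, 5, 0, 4, 1 — all 7 distinct ✓
  L1 = 4: L2 entries (in reading order) 4, 0, 5, 1, 2, 6, 3 — all 7 distinct ✓
  L1 = 5: L2 entries (in reading order) 6, 2, 1, 3, 4, 5, 0 — all 7 distinct ✓
  L1 = 6: L2 entries (in reading order) 5, 4, 3, 0, 6, 1, 2 — all 7 distinct ✓
Every symbol of L1 meets every symbol of L2 exactly once, so all 49 pairs are distinct (49 of 49).
Conclusion: YES.

YES


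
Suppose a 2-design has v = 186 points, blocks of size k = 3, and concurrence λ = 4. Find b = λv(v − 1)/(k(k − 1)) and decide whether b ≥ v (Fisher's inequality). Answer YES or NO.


b = λv(v − 1)/(k(k − 1)) = 4·186·185/(3·2) = 137640/6 = 22940.
Compare with v = 186: b ≥ v, so Fisher's inequality holds.

YES


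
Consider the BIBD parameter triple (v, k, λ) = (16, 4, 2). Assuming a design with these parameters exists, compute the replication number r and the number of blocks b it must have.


Any 2-(v, k, λ) BIBD satisfies two necessary conditions:
  (i)  Each point sits in r blocks, and counting incidences through any fixed point gives r(k − 1) = λ(v − 1), so r = λ(v − 1)/(k − 1).
  (ii) Total incidences bk = vr, so b = vr/k.
Step 1: r = λ(v − 1)/(k − 1) = 2·(16 − 1)/(4 − 1) = 2·15/3 = 30/3 = 10.
Step 2: b = vr/k = 16·10/4 = 160/4 = 40.
Check integrality: r = 10 ∈ Z ✓, b = 40 ∈ Z ✓.
(These identities are necessary conditions: they determine r and b for any design with these parameters, but do not by themselves prove that one exists.)

r = 10, b = 40.


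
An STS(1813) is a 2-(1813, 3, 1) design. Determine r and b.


An STS(v) is a 2-(v, 3, 1) BIBD: block size k = 3, λ = 1.
Replication: r(k − 1) = λ(v − 1) ⇒ r·2 = 1813 − 1 = 1812 ⇒ r = 906.
Block count: b = v(v − 1)/6 = 1813·1812/6 = 3285156/6 = 547526.
(Check via bk = vr: 547526·3 = 1642578 = 1813·906 = 1642578 ✓.)

r = 906, b = 547526.


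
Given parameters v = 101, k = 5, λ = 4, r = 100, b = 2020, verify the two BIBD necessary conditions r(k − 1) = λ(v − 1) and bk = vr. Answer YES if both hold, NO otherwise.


Condition (i): r(k − 1) = 100·4 = 400; λ(v − 1) = 4·100 = 400. Match? YES.
Condition (ii): bk = 2020·5 = 10100; vr = 101·100 = 10100. Match? YES.
Both conditions hold? YES.

YES


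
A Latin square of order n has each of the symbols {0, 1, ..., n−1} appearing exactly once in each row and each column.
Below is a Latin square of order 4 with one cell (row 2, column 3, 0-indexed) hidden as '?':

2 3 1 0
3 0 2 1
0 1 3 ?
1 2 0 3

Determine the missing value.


Row 2 contains symbols [0, 1, 3] — missing [2].
Column 3 contains symbols [0, 1, 3] — missing [2].
The missing symbol must appear in both missing sets; intersection = [2].
Therefore the hidden value is 2.

Missing value = 2.


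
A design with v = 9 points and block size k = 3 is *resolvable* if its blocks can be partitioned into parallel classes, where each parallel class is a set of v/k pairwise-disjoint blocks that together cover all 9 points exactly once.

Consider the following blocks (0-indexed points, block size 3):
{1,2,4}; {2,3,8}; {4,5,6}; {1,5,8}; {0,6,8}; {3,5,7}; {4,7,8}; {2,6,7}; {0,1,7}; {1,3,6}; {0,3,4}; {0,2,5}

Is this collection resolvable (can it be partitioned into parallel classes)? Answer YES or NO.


v = 9, block size k = 3, number of blocks = 12.
For resolvability, blocks must partition into parallel classes of size v/k = 3.
Total blocks must therefore be a multiple of 3: 12 = 3·4 + 0 ⇒ divisible ✓.
Greedy packing gives 4 candidate class(es). Each should be a full parallel class (size 3, covers all 9 points).
  Class 1 (3 blocks): {1,2,4}; {0,6,8}; {3,5,7}. Points covered: [0, 1, 2, 3, 4, 5, 6, 7, 8].
  Class 2 (3 blocks): {2,3,8}; {4,5,6}; {0,1,7}. Points covered: [0, 1, 2, 3, 4, 5, 6, 7, 8].
  Class 3 (3 blocks): {1,5,8}; {2,6,7}; {0,3,4}. Points covered: [0, 1, 2, 3, 4, 5, 6, 7, 8].
  Class 4 (3 blocks): {4,7,8}; {1,3,6}; {0,2,5}. Points covered: [0, 1, 2, 3, 4, 5, 6, 7, 8].
All classes full (size 3)? YES. All classes cover every point? YES.
Resolvable? YES.

YES


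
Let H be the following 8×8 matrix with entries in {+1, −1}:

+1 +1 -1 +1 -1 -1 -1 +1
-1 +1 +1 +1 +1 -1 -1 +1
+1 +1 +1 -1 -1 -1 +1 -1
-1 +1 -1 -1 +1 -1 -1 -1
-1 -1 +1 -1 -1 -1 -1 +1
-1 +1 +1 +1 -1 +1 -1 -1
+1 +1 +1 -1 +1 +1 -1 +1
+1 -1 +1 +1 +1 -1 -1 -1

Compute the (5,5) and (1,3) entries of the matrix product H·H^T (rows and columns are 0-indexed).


Row 1 of H: [-1, 1, 1, 1, 1, -1, -1, 1].
Row 3 of H: [-1, 1, -1, -1, 1, -1, -1, -1].
Row 5 of H: [-1, 1, 1, 1, -1, 1, -1, -1].
(H·H^T)[5][5] = Σ_j H[5][j]·H[5][j] = (-1)² + (1)² + (1)² + (1)² + (-1)² + (1)² + (-1)² + (-1)² = 1 + 1 + 1 + 1 + 1 + 1 + 1 + 1 = 8.
(H·H^T)[1][3] = Σ_j H[1][j]·H[3][j] = (-1)·(-1) + (1)·(1) + (1)·(-1) + (1)·(-1) + (1)·(1) + (-1)·(-1) + (-1)·(-1) + (1)·(-1) = 1 + 1 + -1 + -1 + 1 + 1 + 1 + -1 = 2.
Rows 1 and 3 are not orthogonal (dot product = 2 ≠ 0), so H is not a Hadamard matrix.

(5,5) entry = 8; (1,3) entry = 2.


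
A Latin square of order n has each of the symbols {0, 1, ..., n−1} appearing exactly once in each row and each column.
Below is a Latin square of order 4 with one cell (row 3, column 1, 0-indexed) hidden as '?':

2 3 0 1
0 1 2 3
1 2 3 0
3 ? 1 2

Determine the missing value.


Row 3 contains symbols [1, 2, 3] — missing [0].
Column 1 contains symbols [1, 2, 3] — missing [0].
The missing symbol must appear in both missing sets; intersection = [0].
Therefore the hidden value is 0.

Missing value = 0.


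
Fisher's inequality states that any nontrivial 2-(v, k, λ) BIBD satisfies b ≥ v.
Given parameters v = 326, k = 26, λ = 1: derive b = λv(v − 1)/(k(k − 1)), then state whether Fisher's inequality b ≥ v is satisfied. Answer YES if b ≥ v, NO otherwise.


r = λ(v − 1)/(k − 1) = 1·325/25 = 13.
b = vr/k = 326·13/26 = 163.
Fisher's inequality: b ≥ v ⇔ 163 ≥ 326? NO.

NO


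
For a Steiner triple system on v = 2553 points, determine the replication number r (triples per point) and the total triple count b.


An STS(v) is a 2-(v, 3, 1) BIBD: block size k = 3, λ = 1.
Replication: r(k − 1) = λ(v − 1) ⇒ r·2 = 2553 − 1 = 2552 ⇒ r = 1276.
Block count: b = v(v − 1)/6 = 2553·2552/6 = 6515256/6 = 1085876.
(Check via bk = vr: 1085876·3 = 3257628 = 2553·1276 = 3257628 ✓.)

r = 1276, b = 1085876.


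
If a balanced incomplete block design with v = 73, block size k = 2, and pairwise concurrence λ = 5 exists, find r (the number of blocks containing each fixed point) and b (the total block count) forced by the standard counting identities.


Any 2-(v, k, λ) BIBD satisfies two necessary conditions:
  (i)  Each point sits in r blocks, and counting incidences through any fixed point gives r(k − 1) = λ(v − 1), so r = λ(v − 1)/(k − 1).
  (ii) Total incidences bk = vr, so b = vr/k.
Step 1: r = λ(v − 1)/(k − 1) = 5·(73 − 1)/(2 − 1) = 5·72/1 = 360/1 = 360.
Step 2: b = vr/k = 73·360/2 = 26280/2 = 13140.
Check integrality: r = 360 ∈ Z ✓, b = 13140 ∈ Z ✓.
(These identities are necessary conditions: they determine r and b for any design with these parameters, but do not by themselves prove that one exists.)

r = 360, b = 13140.


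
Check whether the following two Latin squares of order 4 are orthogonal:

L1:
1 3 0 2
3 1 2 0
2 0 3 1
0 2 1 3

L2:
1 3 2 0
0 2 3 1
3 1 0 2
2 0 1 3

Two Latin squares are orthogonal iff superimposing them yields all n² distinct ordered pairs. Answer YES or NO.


Form the n² = 16 superimposed pairs (L1[i][j], L2[i][j]), row by row (rows and columns indexed from 0):
row 0: (1,1) (3,3) (0,2) (2,0)
row 1: (3,0) (1,2) (2,3) (0,1)
row 2: (2,3) (0,1) (3,0) (1,2)
row 3: (0,2) (2,0) (1,1) (3,3)
Orthogonality requires all 16 pairs distinct.
But the pair (2,3) repeats: cell (1,2) has L1 = 2, L2 = 3, and cell (2,0) has L1 = 2, L2 = 3.
A repeated pair means some other pair never occurs (only 8 distinct pairs out of 16), so the squares are not orthogonal.
Conclusion: NO.

NO


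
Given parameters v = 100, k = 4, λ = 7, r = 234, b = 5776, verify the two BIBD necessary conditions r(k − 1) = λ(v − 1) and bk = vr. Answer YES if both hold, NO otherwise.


Condition (i): r(k − 1) = 234·3 = 702; λ(v − 1) = 7·99 = 693. Match? NO.
Condition (ii): bk = 5776·4 = 23104; vr = 100·234 = 23400. Match? NO.
Both conditions hold? NO.

NO


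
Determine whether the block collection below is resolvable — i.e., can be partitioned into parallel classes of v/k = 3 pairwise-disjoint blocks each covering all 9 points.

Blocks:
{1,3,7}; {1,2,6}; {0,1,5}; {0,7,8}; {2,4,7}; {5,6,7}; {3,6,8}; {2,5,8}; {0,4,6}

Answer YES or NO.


v = 9, block size k = 3, number of blocks = 9.
For resolvability, blocks must partition into parallel classes of size v/k = 3.
Total blocks must therefore be a multiple of 3: 9 = 3·3 + 0 ⇒ divisible ✓.
Consider block {1,2,6}. The only other block(s) in the collection disjoint from it are {0,7,8} — just 1 block(s). Any parallel class containing {1,2,6} would need 2 other blocks each disjoint from it, so no parallel class of size 3 can contain {1,2,6}.
Since every block must belong to some parallel class in a resolution, the collection cannot be partitioned into parallel classes.
Resolvable? NO.

NO


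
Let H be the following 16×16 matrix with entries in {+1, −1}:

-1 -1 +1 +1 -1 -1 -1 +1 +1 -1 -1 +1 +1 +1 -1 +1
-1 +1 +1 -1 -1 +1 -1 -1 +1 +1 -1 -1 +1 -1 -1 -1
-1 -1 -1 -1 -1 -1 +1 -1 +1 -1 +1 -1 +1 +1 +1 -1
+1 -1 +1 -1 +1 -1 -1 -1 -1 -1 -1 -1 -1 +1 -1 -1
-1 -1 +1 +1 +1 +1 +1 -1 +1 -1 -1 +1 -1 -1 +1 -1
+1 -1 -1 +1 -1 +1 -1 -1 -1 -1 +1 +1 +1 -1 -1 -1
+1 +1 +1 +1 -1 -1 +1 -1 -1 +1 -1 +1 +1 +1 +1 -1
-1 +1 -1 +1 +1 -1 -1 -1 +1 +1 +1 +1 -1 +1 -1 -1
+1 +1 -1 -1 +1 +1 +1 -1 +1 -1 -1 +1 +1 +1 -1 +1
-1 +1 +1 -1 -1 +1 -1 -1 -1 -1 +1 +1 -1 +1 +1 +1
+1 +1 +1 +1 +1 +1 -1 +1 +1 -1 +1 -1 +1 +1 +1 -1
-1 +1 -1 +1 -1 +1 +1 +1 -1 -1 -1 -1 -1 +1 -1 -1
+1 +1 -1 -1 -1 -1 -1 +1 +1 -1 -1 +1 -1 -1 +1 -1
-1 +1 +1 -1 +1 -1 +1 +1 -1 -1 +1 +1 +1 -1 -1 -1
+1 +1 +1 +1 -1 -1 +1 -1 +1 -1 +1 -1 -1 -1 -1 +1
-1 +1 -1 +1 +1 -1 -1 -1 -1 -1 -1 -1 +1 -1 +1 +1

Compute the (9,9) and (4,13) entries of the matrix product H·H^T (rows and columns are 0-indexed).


Row 4 of H: [-1, -1, 1, 1, 1, 1, 1, -1, 1, -1, -1, 1, -1, -1, 1, -1].
Row 9 of H: [-1, 1, 1, -1, -1, 1, -1, -1, -1, -1, 1, 1, -1, 1, 1, 1].
Row 13 of H: [-1, 1, 1, -1, 1, -1, 1, 1, -1, -1, 1, 1, 1, -1, -1, -1].
(H·H^T)[9][9] = Σ_j H[9][j]·H[9][j] = (-1)² + (1)² + (1)² + (-1)² + (-1)² + (1)² + (-1)² + (-1)² + (-1)² + (-1)² + (1)² + (1)² + (-1)² + (1)² + (1)² + (1)² = 1 + 1 + 1 + 1 + 1 + 1 + 1 + 1 + 1 + 1 + 1 + 1 + 1 + 1 + 1 + 1 = 16.
(H·H^T)[4][13] = Σ_j H[4][j]·H[13][j] = (-1)·(-1) + (-1)·(1) + (1)·(1) + (1)·(-1) + (1)·(1) + (1)·(-1) + (1)·(1) + (-1)·(1) + (1)·(-1) + (-1)·(-1) + (-1)·(1) + (1)·(1) + (-1)·(1) + (-1)·(-1) + (1)·(-1) + (-1)·(-1) = 1 + -1 + 1 + -1 + 1 + -1 + 1 + -1 + -1 + 1 + -1 + 1 + -1 + 1 + -1 + 1 = 0.
So rows 4 and 13 are orthogonal; the diagonal entry equals n = 16.

(9,9) entry = 16; (4,13) entry = 0.


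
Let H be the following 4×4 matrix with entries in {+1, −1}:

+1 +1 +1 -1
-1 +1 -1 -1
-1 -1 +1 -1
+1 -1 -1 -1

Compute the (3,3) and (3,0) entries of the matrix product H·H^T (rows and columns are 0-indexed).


Row 0 of H: [1, 1, 1, -1].
Row 3 of H: [1, -1, -1, -1].
(H·H^T)[3][3] = Σ_j H[3][j]·H[3][j] = (1)² + (-1)² + (-1)² + (-1)² = 1 + 1 + 1 + 1 = 4.
(H·H^T)[3][0] = Σ_j H[3][j]·H[0][j] = (1)·(1) + (-1)·(1) + (-1)·(1) + (-1)·(-1) = 1 + -1 + -1 + 1 = 0.
So rows 3 and 0 are orthogonal; the diagonal entry equals n = 4.

(3,3) entry = 4; (3,0) entry = 0.


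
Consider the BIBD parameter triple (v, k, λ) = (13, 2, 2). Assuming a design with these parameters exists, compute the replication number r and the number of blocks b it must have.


Any 2-(v, k, λ) BIBD satisfies two necessary conditions:
  (i)  Each point sits in r blocks, and counting incidences through any fixed point gives r(k − 1) = λ(v − 1), so r = λ(v − 1)/(k − 1).
  (ii) Total incidences bk = vr, so b = vr/k.
Step 1: r = λ(v − 1)/(k − 1) = 2·(13 − 1)/(2 − 1) = 2·12/1 = 24/1 = 24.
Step 2: b = vr/k = 13·24/2 = 312/2 = 156.
Check integrality: r = 24 ∈ Z ✓, b = 156 ∈ Z ✓.
(These identities are necessary conditions: they determine r and b for any design with these parameters, but do not by themselves prove that one exists.)

r = 24, b = 156.


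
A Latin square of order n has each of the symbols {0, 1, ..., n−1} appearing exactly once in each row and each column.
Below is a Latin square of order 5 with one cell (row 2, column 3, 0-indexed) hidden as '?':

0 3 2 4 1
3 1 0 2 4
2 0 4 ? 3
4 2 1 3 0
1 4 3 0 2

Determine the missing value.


Row 2 contains symbols [0, 2, 3, 4] — missing [1].
Column 3 contains symbols [0, 2, 3, 4] — missing [1].
The missing symbol must appear in both missing sets; intersection = [1].
Therefore the hidden value is 1.

Missing value = 1.


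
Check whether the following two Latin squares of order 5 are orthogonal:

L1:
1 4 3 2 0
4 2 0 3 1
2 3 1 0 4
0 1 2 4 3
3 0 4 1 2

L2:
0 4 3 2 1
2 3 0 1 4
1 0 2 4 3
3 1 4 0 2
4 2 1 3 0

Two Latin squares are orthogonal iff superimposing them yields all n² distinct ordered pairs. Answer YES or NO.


Form the n² = 25 superimposed pairs (L1[i][j], L2[i][j]), row by row (rows and columns indexed from 0):
row 0: (1,0) (4,4) (3,3) (2,2) (0,1)
row 1: (4,2) (2,3) (0,0) (3,1) (1,4)
row 2: (2,1) (3,0) (1,2) (0,4) (4,3)
row 3: (0,3) (1,1) (2,4) (4,0) (3,2)
row 4: (3,4) (0,2) (4,1) (1,3) (2,0)
Orthogonality requires all 25 pairs distinct.
Check by first coordinate: for each symbol s of L1, list the L2 entries in the n cells where L1 = s; they must all differ.
  L1 = 0: L2 entries (in reading order) 1, 0, 4, 3, 2 — all 5 distinct ✓
  L1 = 1: L2 entries (in reading order) 0, 4, 2, 1, 3 — all 5 distinct ✓
  L1 = 2: L2 entries (in reading order) 2, 3, 1, 4, 0 — all 5 distinct ✓
  L1 = 3: L2 entries (in reading order) 3, 1, 0, 2, 4 — all 5 distinct ✓
  L1 = 4: L2 entries (in reading order) 4, 2, 3, 0, 1 — all 5 distinct ✓
Every symbol of L1 meets every symbol of L2 exactly once, so all 25 pairs are distinct (25 of 25).
Conclusion: YES.

YES


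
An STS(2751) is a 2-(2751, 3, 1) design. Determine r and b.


An STS(v) is a 2-(v, 3, 1) BIBD: block size k = 3, λ = 1.
Replication: r(k − 1) = λ(v − 1) ⇒ r·2 = 2751 − 1 = 2750 ⇒ r = 1375.
Block count: b = v(v − 1)/6 = 2751·2750/6 = 7565250/6 = 1260875.
(Check via bk = vr: 1260875·3 = 3782625 = 2751·1375 = 3782625 ✓.)

r = 1375, b = 1260875.


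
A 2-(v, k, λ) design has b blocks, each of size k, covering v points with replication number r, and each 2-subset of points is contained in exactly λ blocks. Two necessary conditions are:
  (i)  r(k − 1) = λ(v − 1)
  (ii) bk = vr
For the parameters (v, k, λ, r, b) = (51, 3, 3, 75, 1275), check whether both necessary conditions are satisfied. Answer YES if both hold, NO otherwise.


Condition (i): r(k − 1) = 75·2 = 150; λ(v − 1) = 3·50 = 150. Match? YES.
Condition (ii): bk = 1275·3 = 3825; vr = 51·75 = 3825. Match? YES.
Both conditions hold? YES.

YES


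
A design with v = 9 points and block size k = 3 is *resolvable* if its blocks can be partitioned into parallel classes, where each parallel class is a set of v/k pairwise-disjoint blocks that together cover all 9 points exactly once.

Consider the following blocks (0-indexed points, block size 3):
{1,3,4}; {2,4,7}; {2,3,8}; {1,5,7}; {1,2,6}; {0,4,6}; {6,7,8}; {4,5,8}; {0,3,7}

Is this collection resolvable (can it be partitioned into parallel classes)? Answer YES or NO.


v = 9, block size k = 3, number of blocks = 9.
For resolvability, blocks must partition into parallel classes of size v/k = 3.
Total blocks must therefore be a multiple of 3: 9 = 3·3 + 0 ⇒ divisible ✓.
Consider block {1,3,4}. The only other block(s) in the collection disjoint from it are {6,7,8} — just 1 block(s). Any parallel class containing {1,3,4} would need 2 other blocks each disjoint from it, so no parallel class of size 3 can contain {1,3,4}.
Since every block must belong to some parallel class in a resolution, the collection cannot be partitioned into parallel classes.
Resolvable? NO.

NO


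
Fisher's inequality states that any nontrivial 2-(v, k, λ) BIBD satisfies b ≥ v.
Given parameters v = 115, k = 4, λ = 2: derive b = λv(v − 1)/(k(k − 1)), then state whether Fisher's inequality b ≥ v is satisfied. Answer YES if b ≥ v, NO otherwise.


b = λv(v − 1)/(k(k − 1)) = 2·115·114/(4·3) = 26220/12 = 2185.
Compare with v = 115: b ≥ v, so Fisher's inequality holds.

YES


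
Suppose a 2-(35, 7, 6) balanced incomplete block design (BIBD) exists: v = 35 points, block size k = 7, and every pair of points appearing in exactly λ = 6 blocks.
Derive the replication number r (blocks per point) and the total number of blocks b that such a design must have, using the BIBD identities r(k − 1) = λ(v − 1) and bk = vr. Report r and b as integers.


Any 2-(v, k, λ) BIBD satisfies two necessary conditions:
  (i)  Each point sits in r blocks, and counting incidences through any fixed point gives r(k − 1) = λ(v − 1), so r = λ(v − 1)/(k − 1).
  (ii) Total incidences bk = vr, so b = vr/k.
Step 1: r = λ(v − 1)/(k − 1) = 6·(35 − 1)/(7 − 1) = 6·34/6 = 204/6 = 34.
Step 2: b = vr/k = 35·34/7 = 1190/7 = 170.
Check integrality: r = 34 ∈ Z ✓, b = 170 ∈ Z ✓.
(These identities are necessary conditions: they determine r and b for any design with these parameters, but do not by themselves prove that one exists.)

r = 34, b = 170.


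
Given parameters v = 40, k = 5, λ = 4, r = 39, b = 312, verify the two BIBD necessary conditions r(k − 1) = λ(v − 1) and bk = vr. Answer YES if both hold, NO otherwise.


Condition (i): r(k − 1) = 39·4 = 156; λ(v − 1) = 4·39 = 156. Match? YES.
Condition (ii): bk = 312·5 = 1560; vr = 40·39 = 1560. Match? YES.
Both conditions hold? YES.

YES


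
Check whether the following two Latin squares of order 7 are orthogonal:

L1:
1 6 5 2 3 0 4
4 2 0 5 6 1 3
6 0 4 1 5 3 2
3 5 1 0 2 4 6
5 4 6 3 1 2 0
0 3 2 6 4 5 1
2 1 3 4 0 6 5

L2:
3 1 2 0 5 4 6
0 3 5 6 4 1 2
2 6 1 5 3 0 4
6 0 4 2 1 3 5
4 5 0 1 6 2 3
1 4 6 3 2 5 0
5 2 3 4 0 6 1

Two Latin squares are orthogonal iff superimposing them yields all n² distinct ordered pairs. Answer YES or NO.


Form the n² = 49 superimposed pairs (L1[i][j], L2[i][j]), row by row (rows and columns indexed from 0):
row 0: (1,3) (6,1) (5,2) (2,0) (3,5) (0,4) (4,6)
row 1: (4,0) (2,3) (0,5) (5,6) (6,4) (1,1) (3,2)
row 2: (6,2) (0,6) (4,1) (1,5) (5,3) (3,0) (2,4)
row 3: (3,6) (5,0) (1,4) (0,2) (2,1) (4,3) (6,5)
row 4: (5,4) (4,5) (6,0) (3,1) (1,6) (2,2) (0,3)
row 5: (0,1) (3,4) (2,6) (6,3) (4,2) (5,5) (1,0)
row 6: (2,5) (1,2) (3,3) (4,4) (0,0) (6,6) (5,1)
Orthogonality requires all 49 pairs distinct.
Check by first coordinate: for each symbol s of L1, list the L2 entries in the n cells where L1 = s; they must all differ.
  L1 = 0: L2 entries (in reading order) 4, 5, 6, 2, 3, 1, 0 — all 7 distinct ✓
  L1 = 1: L2 entries (in reading order) 3, 1, 5, 4, 6, 0, 2 — all 7 distinct ✓
  L1 = 2: L2 entries (in reading order) 0, 3, 4, 1, 2, 6, 5 — all 7 distinct ✓
  L1 = 3: L2 entries (in reading order) 5, 2, 0, 6, 1, 4, 3 — all 7 distinct ✓
  L1 = 4: L2 entries (in reading order) 6, 0, 1, 3, 5, 2, 4 — all 7 distinct ✓
  L1 = 5: L2 entries (in reading order) 2, 6, 3, 0, 4, 5, 1 — all 7 distinct ✓
  L1 = 6: L2 entries (in reading order) 1, 4, 2, 5, 0, 3, 6 — all 7 distinct ✓
Every symbol of L1 meets every symbol of L2 exactly once, so all 49 pairs are distinct (49 of 49).
Conclusion: YES.

YES


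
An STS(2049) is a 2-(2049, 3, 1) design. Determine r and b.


An STS(v) is a 2-(v, 3, 1) BIBD: block size k = 3, λ = 1.
Replication: r(k − 1) = λ(v − 1) ⇒ r·2 = 2049 − 1 = 2048 ⇒ r = 1024.
Block count: b = v(v − 1)/6 = 2049·2048/6 = 4196352/6 = 699392.

r = 1024, b = 699392.


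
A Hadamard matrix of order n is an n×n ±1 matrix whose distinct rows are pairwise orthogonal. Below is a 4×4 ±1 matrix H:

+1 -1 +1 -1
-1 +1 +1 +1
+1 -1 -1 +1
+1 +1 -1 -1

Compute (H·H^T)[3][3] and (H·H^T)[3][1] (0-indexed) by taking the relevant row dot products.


Row 1 of H: [-1, 1, 1, 1].
Row 3 of H: [1, 1, -1, -1].
(H·H^T)[3][3] = Σ_j H[3][j]·H[3][j] = (1)² + (1)² + (-1)² + (-1)² = 1 + 1 + 1 + 1 = 4.
(H·H^T)[3][1] = Σ_j H[3][j]·H[1][j] = (1)·(-1) + (1)·(1) + (-1)·(1) + (-1)·(1) = -1 + 1 + -1 + -1 = -2.
Rows 3 and 1 are not orthogonal (dot product = -2 ≠ 0), so H is not a Hadamard matrix.

(3,3) entry = 4; (3,1) entry = -2.


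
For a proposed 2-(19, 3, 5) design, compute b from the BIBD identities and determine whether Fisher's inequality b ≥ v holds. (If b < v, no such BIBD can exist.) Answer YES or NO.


b = λv(v − 1)/(k(k − 1)) = 5·19·18/(3·2) = 1710/6 = 285.
Compare with v = 19: b ≥ v, so Fisher's inequality holds.

YES


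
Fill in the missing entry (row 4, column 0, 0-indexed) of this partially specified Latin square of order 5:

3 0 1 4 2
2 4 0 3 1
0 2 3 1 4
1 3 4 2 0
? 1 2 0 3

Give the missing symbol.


Row 4 contains symbols [0, 1, 2, 3] — missing [4].
Column 0 contains symbols [0, 1, 2, 3] — missing [4].
The missing symbol must appear in both missing sets; intersection = [4].
Therefore the hidden value is 4.

Missing value = 4.


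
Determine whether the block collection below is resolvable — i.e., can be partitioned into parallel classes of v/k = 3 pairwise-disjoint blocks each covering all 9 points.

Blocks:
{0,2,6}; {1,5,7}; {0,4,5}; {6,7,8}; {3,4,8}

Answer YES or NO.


v = 9, block size k = 3, number of blocks = 5.
For resolvability, blocks must partition into parallel classes of size v/k = 3.
Total blocks must therefore be a multiple of 3: 5 = 3·1 + 2 ⇒ not divisible ✗.
Resolvable? NO.

NO


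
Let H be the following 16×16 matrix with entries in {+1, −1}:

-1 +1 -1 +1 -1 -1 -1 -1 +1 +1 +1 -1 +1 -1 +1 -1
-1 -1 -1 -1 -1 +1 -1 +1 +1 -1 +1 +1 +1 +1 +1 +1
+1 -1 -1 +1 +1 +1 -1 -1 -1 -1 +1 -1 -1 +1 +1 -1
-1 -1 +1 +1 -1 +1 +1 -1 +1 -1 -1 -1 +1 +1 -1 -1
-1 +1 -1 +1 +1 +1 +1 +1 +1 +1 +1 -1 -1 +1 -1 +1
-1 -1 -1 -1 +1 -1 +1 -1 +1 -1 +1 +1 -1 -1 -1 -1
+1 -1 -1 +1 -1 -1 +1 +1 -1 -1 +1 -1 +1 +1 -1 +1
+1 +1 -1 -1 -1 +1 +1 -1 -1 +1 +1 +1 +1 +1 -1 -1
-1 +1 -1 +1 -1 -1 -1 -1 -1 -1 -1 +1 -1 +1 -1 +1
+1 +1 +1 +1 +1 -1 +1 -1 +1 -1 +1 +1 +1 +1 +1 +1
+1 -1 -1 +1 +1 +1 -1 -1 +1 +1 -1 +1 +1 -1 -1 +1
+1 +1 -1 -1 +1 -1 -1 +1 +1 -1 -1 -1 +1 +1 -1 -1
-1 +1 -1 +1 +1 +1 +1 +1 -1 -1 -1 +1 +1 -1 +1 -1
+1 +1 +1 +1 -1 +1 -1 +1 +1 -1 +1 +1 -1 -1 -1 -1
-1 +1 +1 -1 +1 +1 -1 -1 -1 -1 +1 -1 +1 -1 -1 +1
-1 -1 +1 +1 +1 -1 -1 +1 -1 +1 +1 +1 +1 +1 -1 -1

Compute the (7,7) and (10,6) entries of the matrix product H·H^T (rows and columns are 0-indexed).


Row 6 of H: [1, -1, -1, 1, -1, -1, 1, 1, -1, -1, 1, -1, 1, 1, -1, 1].
Row 7 of H: [1, 1, -1, -1, -1, 1, 1, -1, -1, 1, 1, 1, 1, 1, -1, -1].
Row 10 of H: [1, -1, -1, 1, 1, 1, -1, -1, 1, 1, -1, 1, 1, -1, -1, 1].
(H·H^T)[7][7] = Σ_j H[7][j]·H[7][j] = (1)² + (1)² + (-1)² + (-1)² + (-1)² + (1)² + (1)² + (-1)² + (-1)² + (1)² + (1)² + (1)² + (1)² + (1)² + (-1)² + (-1)² = 1 + 1 + 1 + 1 + 1 + 1 + 1 + 1 + 1 + 1 + 1 + 1 + 1 + 1 + 1 + 1 = 16.
(H·H^T)[10][6] = Σ_j H[10][j]·H[6][j] = (1)·(1) + (-1)·(-1) + (-1)·(-1) + (1)·(1) + (1)·(-1) + (1)·(-1) + (-1)·(1) + (-1)·(1) + (1)·(-1) + (1)·(-1) + (-1)·(1) + (1)·(-1) + (1)·(1) + (-1)·(1) + (-1)·(-1) + (1)·(1) = 1 + 1 + 1 + 1 + -1 + -1 + -1 + -1 + -1 + -1 + -1 + -1 + 1 + -1 + 1 + 1 = -2.
Rows 10 and 6 are not orthogonal (dot product = -2 ≠ 0), so H is not a Hadamard matrix.

(7,7) entry = 16; (10,6) entry = -2.


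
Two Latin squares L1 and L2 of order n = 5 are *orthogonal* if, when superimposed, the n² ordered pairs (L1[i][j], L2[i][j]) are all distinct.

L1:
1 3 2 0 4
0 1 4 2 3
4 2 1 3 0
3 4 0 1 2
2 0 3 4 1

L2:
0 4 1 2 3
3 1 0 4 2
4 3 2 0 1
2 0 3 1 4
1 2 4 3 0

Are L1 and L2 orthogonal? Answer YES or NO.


Form the n² = 25 superimposed pairs (L1[i][j], L2[i][j]), row by row (rows and columns indexed from 0):
row 0: (1,0) (3,4) (2,1) (0,2) (4,3)
row 1: (0,3) (1,1) (4,0) (2,4) (3,2)
row 2: (4,4) (2,3) (1,2) (3,0) (0,1)
row 3: (3,2) (4,0) (0,3) (1,1) (2,4)
row 4: (2,1) (0,2) (3,4) (4,3) (1,0)
Orthogonality requires all 25 pairs distinct.
But the pair (3,2) repeats: cell (1,4) has L1 = 3, L2 = 2, and cell (3,0) has L1 = 3, L2 = 2.
A repeated pair means some other pair never occurs (only 15 distinct pairs out of 25), so the squares are not orthogonal.
Conclusion: NO.

NO


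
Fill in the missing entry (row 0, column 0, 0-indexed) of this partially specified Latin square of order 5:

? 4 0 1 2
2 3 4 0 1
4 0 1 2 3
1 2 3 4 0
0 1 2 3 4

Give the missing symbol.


Row 0 contains symbols [0, 1, 2, 4] — missing [3].
Column 0 contains symbols [0, 1, 2, 4] — missing [3].
The missing symbol must appear in both missing sets; intersection = [3].
Therefore the hidden value is 3.

Missing value = 3.


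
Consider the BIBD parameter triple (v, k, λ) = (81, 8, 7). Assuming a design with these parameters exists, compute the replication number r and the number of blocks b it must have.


Any 2-(v, k, λ) BIBD satisfies two necessary conditions:
  (i)  Each point sits in r blocks, and counting incidences through any fixed point gives r(k − 1) = λ(v − 1), so r = λ(v − 1)/(k − 1).
  (ii) Total incidences bk = vr, so b = vr/k.
Step 1: r = λ(v − 1)/(k − 1) = 7·(81 − 1)/(8 − 1) = 7·80/7 = 560/7 = 80.
Step 2: b = vr/k = 81·80/8 = 6480/8 = 810.
Check integrality: r = 80 ∈ Z ✓, b = 810 ∈ Z ✓.
(These identities are necessary conditions: they determine r and b for any design with these parameters, but do not by themselves prove that one exists.)

r = 80, b = 810.


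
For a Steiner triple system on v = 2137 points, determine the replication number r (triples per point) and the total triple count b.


An STS(v) is a 2-(v, 3, 1) BIBD: block size k = 3, λ = 1.
Replication: r(k − 1) = λ(v − 1) ⇒ r·2 = 2137 − 1 = 2136 ⇒ r = 1068.
Block count: bk = vr ⇒ b·3 = 2137·1068 = 2282316 ⇒ b = 760772.
(Check via b = v(v − 1)/6 = 2137·2136/6 = 4564632/6 = 760772.)

r = 1068, b = 760772.


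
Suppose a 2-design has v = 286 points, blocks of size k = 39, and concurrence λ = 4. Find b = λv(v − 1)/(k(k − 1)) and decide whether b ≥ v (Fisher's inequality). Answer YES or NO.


r = λ(v − 1)/(k − 1) = 4·285/38 = 30.
b = vr/k = 286·30/39 = 220.
Fisher's inequality: b ≥ v ⇔ 220 ≥ 286? NO.

NO


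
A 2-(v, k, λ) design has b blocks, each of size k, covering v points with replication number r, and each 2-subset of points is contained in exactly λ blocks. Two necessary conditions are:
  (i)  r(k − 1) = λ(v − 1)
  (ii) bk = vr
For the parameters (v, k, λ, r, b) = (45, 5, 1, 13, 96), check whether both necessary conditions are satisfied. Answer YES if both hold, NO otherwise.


Condition (i): r(k − 1) = 13·4 = 52; λ(v − 1) = 1·44 = 44. Match? NO.
Condition (ii): bk = 96·5 = 480; vr = 45·13 = 585. Match? NO.
Both conditions hold? NO.

NO


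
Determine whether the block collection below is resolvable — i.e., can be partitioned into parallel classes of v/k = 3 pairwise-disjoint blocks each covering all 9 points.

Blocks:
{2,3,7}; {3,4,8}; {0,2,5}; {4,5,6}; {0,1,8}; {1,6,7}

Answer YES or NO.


v = 9, block size k = 3, number of blocks = 6.
For resolvability, blocks must partition into parallel classes of size v/k = 3.
Total blocks must therefore be a multiple of 3: 6 = 3·2 + 0 ⇒ divisible ✓.
Greedy packing gives 2 candidate class(es). Each should be a full parallel class (size 3, covers all 9 points).
  Class 1 (3 blocks): {2,3,7}; {4,5,6}; {0,1,8}. Points covered: [0, 1, 2, 3, 4, 5, 6, 7, 8].
  Class 2 (3 blocks): {3,4,8}; {0,2,5}; {1,6,7}. Points covered: [0, 1, 2, 3, 4, 5, 6, 7, 8].
All classes full (size 3)? YES. All classes cover every point? YES.
Resolvable? YES.

YES
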